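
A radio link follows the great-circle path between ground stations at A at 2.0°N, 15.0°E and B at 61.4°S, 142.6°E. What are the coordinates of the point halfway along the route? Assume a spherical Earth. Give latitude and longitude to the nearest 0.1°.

≈ 46.4°S, 43.2°E

Write both endpoints as unit vectors p₁, p₂ with components (cos φ cos λ, cos φ sin λ, sin φ).
The central angle between the endpoints is δ = arccos(p₁·p₂) ≈ 1.899 rad (108.8°).
Interpolate at f = 1/2 with slerp weights a = sin((1−f)δ)/sin δ ≈ 0.859, b = sin(fδ)/sin δ ≈ 0.859.
p = a·p₁ + b·p₂ ≈ (0.503, 0.472, -0.724); φ = arcsin(p_z) ≈ -46.41°, λ = atan2(p_y, p_x) ≈ 43.20°.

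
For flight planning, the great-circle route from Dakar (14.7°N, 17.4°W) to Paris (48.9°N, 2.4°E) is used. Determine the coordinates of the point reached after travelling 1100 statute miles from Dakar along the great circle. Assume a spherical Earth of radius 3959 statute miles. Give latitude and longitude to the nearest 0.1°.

≈ (29.4°N, 10.8°W)

Convert each endpoint to a unit vector on the sphere (x = cos φ cos λ, y = cos φ sin λ, z = sin φ).
The central angle between the endpoints is δ = arccos(p₁·p₂) ≈ 0.661 rad (37.9°). The total great-circle distance is δ·R ≈ 0.661 × 3959 ≈ 2616 mi, so the target fraction is f = 1100/2616 ≈ 0.420.
Interpolate at f ≈ 0.420 with slerp weights a = sin((1−f)δ)/sin δ ≈ 0.609, b = sin(fδ)/sin δ ≈ 0.447.
p = a·p₁ + b·p₂ ≈ (0.855, -0.164, 0.491); φ = arcsin(p_z) ≈ 29.42°, λ = atan2(p_y, p_x) ≈ -10.84°.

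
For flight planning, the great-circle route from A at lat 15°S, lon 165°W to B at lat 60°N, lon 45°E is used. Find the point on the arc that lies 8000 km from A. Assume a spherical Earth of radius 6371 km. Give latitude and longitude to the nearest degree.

≈ lat 52°N, lon 165°E

Convert each endpoint to a unit vector on the sphere (x = cos φ cos λ, y = cos φ sin λ, z = sin φ).
The central angle between the endpoints is δ = arccos(p₁·p₂) ≈ 2.268 rad (130.0°). The total great-circle distance is δ·R ≈ 2.268 × 6371 ≈ 14452 km, so the target fraction is f = 8000/14452 ≈ 0.554.
Interpolate at f ≈ 0.554 with slerp weights a = sin((1−f)δ)/sin δ ≈ 1.107, b = sin(fδ)/sin δ ≈ 1.241.
p = a·p₁ + b·p₂ ≈ (-0.594, 0.162, 0.788); φ = arcsin(p_z) ≈ 51.99°, λ = atan2(p_y, p_x) ≈ 164.76°.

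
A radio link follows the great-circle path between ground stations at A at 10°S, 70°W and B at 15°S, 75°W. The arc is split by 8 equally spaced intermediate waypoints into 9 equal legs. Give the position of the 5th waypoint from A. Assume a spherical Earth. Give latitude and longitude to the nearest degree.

From cos δ = sin φ₁ sin φ₂ + cos φ₁ cos φ₂ cos Δλ, the central angle is δ ≈ 0.122 rad (7.0°).
Interpolate at f = 5/9 with slerp weights a = sin((1−f)δ)/sin δ ≈ 0.445, b = sin(fδ)/sin δ ≈ 0.557.
p = a·p₁ + b·p₂ ≈ (0.289, -0.931, -0.221); φ = arcsin(p_z) ≈ -12.79°, λ = atan2(p_y, p_x) ≈ -72.75°.

≈ 13°S, 73°W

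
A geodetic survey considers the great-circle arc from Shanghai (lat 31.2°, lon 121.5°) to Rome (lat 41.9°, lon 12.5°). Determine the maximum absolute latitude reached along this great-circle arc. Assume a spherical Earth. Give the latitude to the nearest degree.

The great circle lies in the plane with unit normal n̂ = (p₁ × p₂)/|p₁ × p₂|.
Here n̂_z ≈ -0.608; the vertex latitude is φ_max = arccos|n̂_z| ≈ 52.6°.

≈ 53°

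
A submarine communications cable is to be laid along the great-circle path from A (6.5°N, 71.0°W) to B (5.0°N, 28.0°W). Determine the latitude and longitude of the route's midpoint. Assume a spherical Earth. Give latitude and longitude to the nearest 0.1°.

From cos δ = sin φ₁ sin φ₂ + cos φ₁ cos φ₂ cos Δλ, the central angle is δ ≈ 0.747 rad (42.8°).
Interpolate at f = 1/2 with slerp weights a = sin((1−f)δ)/sin δ ≈ 0.537, b = sin(fδ)/sin δ ≈ 0.537.
p = a·p₁ + b·p₂ ≈ (0.646, -0.756, 0.108); φ = arcsin(p_z) ≈ 6.18°, λ = atan2(p_y, p_x) ≈ -49.47°.

≈ (6.2°N, 49.5°W)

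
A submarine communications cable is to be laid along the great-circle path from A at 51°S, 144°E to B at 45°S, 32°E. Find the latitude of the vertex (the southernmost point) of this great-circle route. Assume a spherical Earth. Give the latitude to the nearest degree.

≈ 63°S

The great circle lies in the plane with unit normal n̂ = (p₁ × p₂)/|p₁ × p₂|.
Here n̂_z ≈ -0.447; the vertex latitude is φ_max = arccos|n̂_z| ≈ 63.5°.
Check via Clairaut: cos φ_max = |cos φ₁| · sin C = cos(51.0°)·sin(134.8°) ≈ 0.447, again giving ≈ 63.5°.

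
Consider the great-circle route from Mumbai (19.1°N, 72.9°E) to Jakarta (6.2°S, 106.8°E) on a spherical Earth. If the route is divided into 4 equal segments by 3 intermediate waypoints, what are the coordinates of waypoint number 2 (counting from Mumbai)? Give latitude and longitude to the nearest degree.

Convert each endpoint to a unit vector on the sphere (x = cos φ cos λ, y = cos φ sin λ, z = sin φ).
The central angle between the endpoints is δ = arccos(p₁·p₂) ≈ 0.731 rad (41.9°).
Interpolate at f = 2/4 with slerp weights a = sin((1−f)δ)/sin δ ≈ 0.535, b = sin(fδ)/sin δ ≈ 0.535.
p = a·p₁ + b·p₂ ≈ (-0.005, 0.993, 0.117); φ = arcsin(p_z) ≈ 6.74°, λ = atan2(p_y, p_x) ≈ 90.29°.

≈ (7°N, 90°E)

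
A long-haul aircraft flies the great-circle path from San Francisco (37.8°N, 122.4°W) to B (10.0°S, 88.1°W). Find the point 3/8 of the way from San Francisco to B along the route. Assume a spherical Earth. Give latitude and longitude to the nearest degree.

≈ (21°N, 107°W)

From cos δ = sin φ₁ sin φ₂ + cos φ₁ cos φ₂ cos Δλ, the central angle is δ ≈ 1.005 rad (57.6°).
Interpolate at f = 3/8 with slerp weights a = sin((1−f)δ)/sin δ ≈ 0.696, b = sin(fδ)/sin δ ≈ 0.436.
p = a·p₁ + b·p₂ ≈ (-0.280, -0.893, 0.351); φ = arcsin(p_z) ≈ 20.54°, λ = atan2(p_y, p_x) ≈ -107.43°.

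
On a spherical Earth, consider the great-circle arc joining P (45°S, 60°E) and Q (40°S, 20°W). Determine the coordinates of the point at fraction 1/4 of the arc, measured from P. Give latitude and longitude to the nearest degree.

Convert each endpoint to a unit vector on the sphere (x = cos φ cos λ, y = cos φ sin λ, z = sin φ).
The central angle between the endpoints is δ = arccos(p₁·p₂) ≈ 0.990 rad (56.7°).
Interpolate at f = 1/4 with slerp weights a = sin((1−f)δ)/sin δ ≈ 0.809, b = sin(fδ)/sin δ ≈ 0.293.
p = a·p₁ + b·p₂ ≈ (0.497, 0.418, -0.760); φ = arcsin(p_z) ≈ -49.49°, λ = atan2(p_y, p_x) ≈ 40.10°.

≈ (49°S, 40°E)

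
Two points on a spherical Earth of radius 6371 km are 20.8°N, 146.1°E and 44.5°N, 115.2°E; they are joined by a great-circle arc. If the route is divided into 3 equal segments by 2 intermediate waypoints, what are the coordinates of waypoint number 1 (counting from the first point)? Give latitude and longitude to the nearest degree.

From cos δ = sin φ₁ sin φ₂ + cos φ₁ cos φ₂ cos Δλ, the central angle is δ ≈ 0.608 rad (34.8°).
Interpolate at f = 1/3 with slerp weights a = sin((1−f)δ)/sin δ ≈ 0.690, b = sin(fδ)/sin δ ≈ 0.352.
p = a·p₁ + b·p₂ ≈ (-0.643, 0.587, 0.492); φ = arcsin(p_z) ≈ 29.48°, λ = atan2(p_y, p_x) ≈ 137.57°.

≈ 29°N, 138°E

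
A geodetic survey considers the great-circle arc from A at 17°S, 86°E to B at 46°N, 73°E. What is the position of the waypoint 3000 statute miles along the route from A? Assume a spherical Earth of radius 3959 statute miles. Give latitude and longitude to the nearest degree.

≈ 26°N, 78°E

From cos δ = sin φ₁ sin φ₂ + cos φ₁ cos φ₂ cos Δλ, the central angle is δ ≈ 1.119 rad (64.1°). The total great-circle distance is δ·R ≈ 1.119 × 3959 ≈ 4428 mi, so the target fraction is f = 3000/4428 ≈ 0.677.
Interpolate at f ≈ 0.677 with slerp weights a = sin((1−f)δ)/sin δ ≈ 0.392, b = sin(fδ)/sin δ ≈ 0.764.
p = a·p₁ + b·p₂ ≈ (0.181, 0.882, 0.435); φ = arcsin(p_z) ≈ 25.78°, λ = atan2(p_y, p_x) ≈ 78.38°.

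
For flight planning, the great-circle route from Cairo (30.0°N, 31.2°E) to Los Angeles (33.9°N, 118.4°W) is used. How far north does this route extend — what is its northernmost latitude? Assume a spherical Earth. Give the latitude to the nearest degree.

The great circle lies in the plane with unit normal n̂ = (p₁ × p₂)/|p₁ × p₂|.
Here n̂_z ≈ -0.387; the vertex latitude is φ_max = arccos|n̂_z| ≈ 67.2°.

≈ 67°N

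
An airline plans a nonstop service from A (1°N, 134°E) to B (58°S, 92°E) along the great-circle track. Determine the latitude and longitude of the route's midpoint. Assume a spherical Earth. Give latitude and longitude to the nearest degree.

≈ (30°S, 120°E)

Write both endpoints as unit vectors p₁, p₂ with components (cos φ cos λ, cos φ sin λ, sin φ).
The central angle between the endpoints is δ = arccos(p₁·p₂) ≈ 1.182 rad (67.7°).
Interpolate at f = 1/2 with slerp weights a = sin((1−f)δ)/sin δ ≈ 0.602, b = sin(fδ)/sin δ ≈ 0.602.
p = a·p₁ + b·p₂ ≈ (-0.429, 0.752, -0.500); φ = arcsin(p_z) ≈ -30.01°, λ = atan2(p_y, p_x) ≈ 119.73°.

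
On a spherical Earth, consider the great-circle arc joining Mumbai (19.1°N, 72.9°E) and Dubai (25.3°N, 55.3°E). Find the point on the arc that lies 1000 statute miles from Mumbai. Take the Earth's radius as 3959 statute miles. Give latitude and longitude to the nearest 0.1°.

≈ (24.4°N, 58.4°E)

The haversine formula gives a central angle δ ≈ 0.304 rad (17.4°) between the endpoints. The total great-circle distance is δ·R ≈ 0.304 × 3959 ≈ 1203 mi, so the target fraction is f = 1000/1203 ≈ 0.831.
Interpolate at f ≈ 0.831 with slerp weights a = sin((1−f)δ)/sin δ ≈ 0.172, b = sin(fδ)/sin δ ≈ 0.835.
p = a·p₁ + b·p₂ ≈ (0.477, 0.776, 0.413); φ = arcsin(p_z) ≈ 24.39°, λ = atan2(p_y, p_x) ≈ 58.38°.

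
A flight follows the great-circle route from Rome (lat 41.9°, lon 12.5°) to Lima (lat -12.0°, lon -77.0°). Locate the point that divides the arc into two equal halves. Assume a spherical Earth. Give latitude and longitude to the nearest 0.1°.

≈ lat 20.4°, lon -39.9°

The haversine formula gives a central angle δ ≈ 1.704 rad (97.6°) between the endpoints.
Interpolate at f = 1/2 with slerp weights a = sin((1−f)δ)/sin δ ≈ 0.759, b = sin(fδ)/sin δ ≈ 0.759.
p = a·p₁ + b·p₂ ≈ (0.719, -0.601, 0.349); φ = arcsin(p_z) ≈ 20.44°, λ = atan2(p_y, p_x) ≈ -39.91°.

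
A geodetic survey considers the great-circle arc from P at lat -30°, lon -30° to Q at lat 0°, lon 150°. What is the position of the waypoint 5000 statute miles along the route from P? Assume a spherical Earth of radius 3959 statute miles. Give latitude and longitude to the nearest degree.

≈ lat -78°, lon 150°

Write both endpoints as unit vectors p₁, p₂ with components (cos φ cos λ, cos φ sin λ, sin φ).
The central angle between the endpoints is δ = arccos(p₁·p₂) ≈ 2.618 rad (150.0°). The total great-circle distance is δ·R ≈ 2.618 × 3959 ≈ 10365 mi, so the target fraction is f = 5000/10365 ≈ 0.482.
Interpolate at f ≈ 0.482 with slerp weights a = sin((1−f)δ)/sin δ ≈ 1.954, b = sin(fδ)/sin δ ≈ 1.906.
p = a·p₁ + b·p₂ ≈ (-0.185, 0.107, -0.977); φ = arcsin(p_z) ≈ -77.64°, λ = atan2(p_y, p_x) ≈ 150.00°.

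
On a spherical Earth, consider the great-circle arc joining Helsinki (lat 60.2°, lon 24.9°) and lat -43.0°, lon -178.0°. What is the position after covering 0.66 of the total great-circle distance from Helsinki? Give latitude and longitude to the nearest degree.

Convert each endpoint to a unit vector on the sphere (x = cos φ cos λ, y = cos φ sin λ, z = sin φ).
The central angle between the endpoints is δ = arccos(p₁·p₂) ≈ 2.756 rad (157.9°).
Interpolate at f = 0.66 with slerp weights a = sin((1−f)δ)/sin δ ≈ 2.143, b = sin(fδ)/sin δ ≈ 2.578.
p = a·p₁ + b·p₂ ≈ (-0.918, 0.383, 0.102); φ = arcsin(p_z) ≈ 5.83°, λ = atan2(p_y, p_x) ≈ 157.38°.

≈ lat 6°, lon 157°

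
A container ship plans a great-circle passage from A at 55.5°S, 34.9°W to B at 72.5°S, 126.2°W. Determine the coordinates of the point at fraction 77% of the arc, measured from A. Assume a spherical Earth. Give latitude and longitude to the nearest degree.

≈ 74°S, 95°W

Convert each endpoint to a unit vector on the sphere (x = cos φ cos λ, y = cos φ sin λ, z = sin φ).
The central angle between the endpoints is δ = arccos(p₁·p₂) ≈ 0.673 rad (38.5°).
Interpolate at f = 0.77 with slerp weights a = sin((1−f)δ)/sin δ ≈ 0.247, b = sin(fδ)/sin δ ≈ 0.795.
p = a·p₁ + b·p₂ ≈ (-0.026, -0.273, -0.962); φ = arcsin(p_z) ≈ -74.08°, λ = atan2(p_y, p_x) ≈ -95.49°.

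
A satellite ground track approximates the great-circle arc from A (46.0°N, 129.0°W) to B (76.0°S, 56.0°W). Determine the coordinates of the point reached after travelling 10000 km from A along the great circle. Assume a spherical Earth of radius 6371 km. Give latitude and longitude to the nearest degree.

Write both endpoints as unit vectors p₁, p₂ with components (cos φ cos λ, cos φ sin λ, sin φ).
The central angle between the endpoints is δ = arccos(p₁·p₂) ≈ 2.277 rad (130.5°). The total great-circle distance is δ·R ≈ 2.277 × 6371 ≈ 14506 km, so the target fraction is f = 10000/14506 ≈ 0.689.
Interpolate at f ≈ 0.689 with slerp weights a = sin((1−f)δ)/sin δ ≈ 0.854, b = sin(fδ)/sin δ ≈ 1.314.
p = a·p₁ + b·p₂ ≈ (-0.195, -0.725, -0.661); φ = arcsin(p_z) ≈ -41.37°, λ = atan2(p_y, p_x) ≈ -105.10°.

≈ (41°S, 105°W)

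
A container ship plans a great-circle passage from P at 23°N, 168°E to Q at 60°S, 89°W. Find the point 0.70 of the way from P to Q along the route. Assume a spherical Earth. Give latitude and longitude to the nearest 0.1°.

≈ 44.9°S, 142.8°W

Write both endpoints as unit vectors p₁, p₂ with components (cos φ cos λ, cos φ sin λ, sin φ).
The central angle between the endpoints is δ = arccos(p₁·p₂) ≈ 2.029 rad (116.2°).
Interpolate at f = 0.70 with slerp weights a = sin((1−f)δ)/sin δ ≈ 0.637, b = sin(fδ)/sin δ ≈ 1.102.
p = a·p₁ + b·p₂ ≈ (-0.564, -0.429, -0.705); φ = arcsin(p_z) ≈ -44.87°, λ = atan2(p_y, p_x) ≈ -142.75°.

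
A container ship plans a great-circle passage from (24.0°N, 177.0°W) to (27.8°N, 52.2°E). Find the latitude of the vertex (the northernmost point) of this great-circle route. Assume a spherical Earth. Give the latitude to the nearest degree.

≈ 49°N

The great circle lies in the plane with unit normal n̂ = (p₁ × p₂)/|p₁ × p₂|.
Here n̂_z ≈ -0.650; the vertex latitude is φ_max = arccos|n̂_z| ≈ 49.5°.
Check via Clairaut: cos φ_max = |cos φ₁| · sin C = cos(24.0°)·sin(45.4°) ≈ 0.650, again giving ≈ 49.5°.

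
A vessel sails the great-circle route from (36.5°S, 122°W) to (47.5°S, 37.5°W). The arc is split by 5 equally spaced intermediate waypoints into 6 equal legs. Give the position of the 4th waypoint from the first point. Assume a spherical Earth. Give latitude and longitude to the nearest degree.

Convert each endpoint to a unit vector on the sphere (x = cos φ cos λ, y = cos φ sin λ, z = sin φ).
The central angle between the endpoints is δ = arccos(p₁·p₂) ≈ 1.058 rad (60.6°).
Interpolate at f = 4/6 with slerp weights a = sin((1−f)δ)/sin δ ≈ 0.396, b = sin(fδ)/sin δ ≈ 0.744.
p = a·p₁ + b·p₂ ≈ (0.230, -0.576, -0.784); φ = arcsin(p_z) ≈ -51.66°, λ = atan2(p_y, p_x) ≈ -68.25°.

≈ (52°S, 68°W)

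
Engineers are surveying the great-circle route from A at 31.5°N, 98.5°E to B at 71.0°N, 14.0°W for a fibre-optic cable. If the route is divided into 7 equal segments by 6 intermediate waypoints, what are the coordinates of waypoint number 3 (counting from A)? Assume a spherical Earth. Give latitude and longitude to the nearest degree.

Convert each endpoint to a unit vector on the sphere (x = cos φ cos λ, y = cos φ sin λ, z = sin φ).
The central angle between the endpoints is δ = arccos(p₁·p₂) ≈ 1.173 rad (67.2°).
Interpolate at f = 3/7 with slerp weights a = sin((1−f)δ)/sin δ ≈ 0.674, b = sin(fδ)/sin δ ≈ 0.523.
p = a·p₁ + b·p₂ ≈ (0.080, 0.527, 0.846); φ = arcsin(p_z) ≈ 57.79°, λ = atan2(p_y, p_x) ≈ 81.35°.

≈ 58°N, 81°E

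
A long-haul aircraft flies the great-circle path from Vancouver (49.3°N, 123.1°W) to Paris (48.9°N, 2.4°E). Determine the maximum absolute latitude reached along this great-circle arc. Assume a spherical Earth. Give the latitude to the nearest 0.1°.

The great circle lies in the plane with unit normal n̂ = (p₁ × p₂)/|p₁ × p₂|.
Here n̂_z ≈ +0.369; the vertex latitude is φ_max = arccos|n̂_z| ≈ 68.4°.

≈ 68.4°N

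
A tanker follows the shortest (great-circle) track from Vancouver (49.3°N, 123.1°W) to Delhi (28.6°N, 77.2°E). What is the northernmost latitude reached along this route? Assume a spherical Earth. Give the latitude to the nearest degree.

The great circle lies in the plane with unit normal n̂ = (p₁ × p₂)/|p₁ × p₂|.
Here n̂_z ≈ -0.202; the vertex latitude is φ_max = arccos|n̂_z| ≈ 78.4°.

≈ 78°N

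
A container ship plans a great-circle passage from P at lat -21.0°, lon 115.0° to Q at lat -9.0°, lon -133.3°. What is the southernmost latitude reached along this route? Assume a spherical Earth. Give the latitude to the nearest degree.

≈ -27°

The great circle lies in the plane with unit normal n̂ = (p₁ × p₂)/|p₁ × p₂|.
Here n̂_z ≈ +0.894; the vertex latitude is φ_max = arccos|n̂_z| ≈ 26.6°.
Check via Clairaut: cos φ_max = |cos φ₁| · sin C = cos(21.0°)·sin(106.8°) ≈ 0.894, again giving ≈ 26.6°.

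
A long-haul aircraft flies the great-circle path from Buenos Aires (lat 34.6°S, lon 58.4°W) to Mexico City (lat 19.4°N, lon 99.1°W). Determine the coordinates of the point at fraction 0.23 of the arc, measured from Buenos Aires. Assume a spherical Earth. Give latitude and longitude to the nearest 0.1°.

Write both endpoints as unit vectors p₁, p₂ with components (cos φ cos λ, cos φ sin λ, sin φ).
The central angle between the endpoints is δ = arccos(p₁·p₂) ≈ 1.159 rad (66.4°).
Interpolate at f = 0.23 with slerp weights a = sin((1−f)δ)/sin δ ≈ 0.850, b = sin(fδ)/sin δ ≈ 0.287.
p = a·p₁ + b·p₂ ≈ (0.324, -0.863, -0.387); φ = arcsin(p_z) ≈ -22.77°, λ = atan2(p_y, p_x) ≈ -69.46°.

≈ lat 22.8°S, lon 69.5°W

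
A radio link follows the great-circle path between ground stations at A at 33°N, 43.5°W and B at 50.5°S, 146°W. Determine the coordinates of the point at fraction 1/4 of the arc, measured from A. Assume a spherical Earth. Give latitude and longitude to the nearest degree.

Write both endpoints as unit vectors p₁, p₂ with components (cos φ cos λ, cos φ sin λ, sin φ).
The central angle between the endpoints is δ = arccos(p₁·p₂) ≈ 2.136 rad (122.4°).
Interpolate at f = 1/4 with slerp weights a = sin((1−f)δ)/sin δ ≈ 1.184, b = sin(fδ)/sin δ ≈ 0.603.
p = a·p₁ + b·p₂ ≈ (0.402, -0.898, 0.180); φ = arcsin(p_z) ≈ 10.34°, λ = atan2(p_y, p_x) ≈ -65.87°.

≈ 10°N, 66°W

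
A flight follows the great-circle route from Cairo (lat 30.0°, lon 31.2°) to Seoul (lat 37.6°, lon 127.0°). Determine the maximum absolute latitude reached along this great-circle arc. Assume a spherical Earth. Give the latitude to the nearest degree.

The great circle lies in the plane with unit normal n̂ = (p₁ × p₂)/|p₁ × p₂|.
Here n̂_z ≈ +0.702; the vertex latitude is φ_max = arccos|n̂_z| ≈ 45.4°.

≈ 45°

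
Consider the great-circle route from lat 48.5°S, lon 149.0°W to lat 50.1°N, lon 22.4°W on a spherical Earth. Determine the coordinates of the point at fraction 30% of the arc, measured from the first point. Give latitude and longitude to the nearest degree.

From cos δ = sin φ₁ sin φ₂ + cos φ₁ cos φ₂ cos Δλ, the central angle is δ ≈ 2.546 rad (145.9°).
Interpolate at f = 0.30 with slerp weights a = sin((1−f)δ)/sin δ ≈ 1.744, b = sin(fδ)/sin δ ≈ 1.234.
p = a·p₁ + b·p₂ ≈ (-0.259, -0.897, -0.359); φ = arcsin(p_z) ≈ -21.07°, λ = atan2(p_y, p_x) ≈ -106.10°.

≈ lat 21°S, lon 106°W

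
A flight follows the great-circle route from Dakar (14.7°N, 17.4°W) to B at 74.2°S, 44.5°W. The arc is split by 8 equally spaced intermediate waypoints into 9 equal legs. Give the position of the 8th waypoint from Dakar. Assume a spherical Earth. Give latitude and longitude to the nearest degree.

Write both endpoints as unit vectors p₁, p₂ with components (cos φ cos λ, cos φ sin λ, sin φ).
The central angle between the endpoints is δ = arccos(p₁·p₂) ≈ 1.581 rad (90.6°).
Interpolate at f = 8/9 with slerp weights a = sin((1−f)δ)/sin δ ≈ 0.175, b = sin(fδ)/sin δ ≈ 0.986.
p = a·p₁ + b·p₂ ≈ (0.353, -0.239, -0.905); φ = arcsin(p_z) ≈ -64.79°, λ = atan2(p_y, p_x) ≈ -34.09°.

≈ 65°S, 34°W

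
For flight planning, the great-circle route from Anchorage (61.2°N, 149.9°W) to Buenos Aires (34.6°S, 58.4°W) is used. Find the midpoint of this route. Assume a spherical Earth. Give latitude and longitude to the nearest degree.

≈ 18°N, 89°W

Write both endpoints as unit vectors p₁, p₂ with components (cos φ cos λ, cos φ sin λ, sin φ).
The central angle between the endpoints is δ = arccos(p₁·p₂) ≈ 2.104 rad (120.5°).
Interpolate at f = 1/2 with slerp weights a = sin((1−f)δ)/sin δ ≈ 1.008, b = sin(fδ)/sin δ ≈ 1.008.
p = a·p₁ + b·p₂ ≈ (0.015, -0.950, 0.311); φ = arcsin(p_z) ≈ 18.12°, λ = atan2(p_y, p_x) ≈ -89.12°.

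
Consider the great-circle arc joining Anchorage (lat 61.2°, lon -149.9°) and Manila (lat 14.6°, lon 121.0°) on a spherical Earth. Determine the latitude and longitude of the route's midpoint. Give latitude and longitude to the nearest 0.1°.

≈ lat 46.1°, lon 147.3°

Write both endpoints as unit vectors p₁, p₂ with components (cos φ cos λ, cos φ sin λ, sin φ).
The central angle between the endpoints is δ = arccos(p₁·p₂) ≈ 1.341 rad (76.8°).
Interpolate at f = 1/2 with slerp weights a = sin((1−f)δ)/sin δ ≈ 0.638, b = sin(fδ)/sin δ ≈ 0.638.
p = a·p₁ + b·p₂ ≈ (-0.584, 0.375, 0.720); φ = arcsin(p_z) ≈ 46.05°, λ = atan2(p_y, p_x) ≈ 147.29°.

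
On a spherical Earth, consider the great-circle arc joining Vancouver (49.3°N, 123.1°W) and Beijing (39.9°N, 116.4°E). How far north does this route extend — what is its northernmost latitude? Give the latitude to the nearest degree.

The great circle lies in the plane with unit normal n̂ = (p₁ × p₂)/|p₁ × p₂|.
Here n̂_z ≈ -0.443; the vertex latitude is φ_max = arccos|n̂_z| ≈ 63.7°.
Check via Clairaut: cos φ_max = |cos φ₁| · sin C = cos(49.3°)·sin(42.8°) ≈ 0.443, again giving ≈ 63.7°.

≈ 64°N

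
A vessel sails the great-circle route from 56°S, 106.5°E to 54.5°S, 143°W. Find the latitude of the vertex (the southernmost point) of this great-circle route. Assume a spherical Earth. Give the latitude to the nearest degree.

The great circle lies in the plane with unit normal n̂ = (p₁ × p₂)/|p₁ × p₂|.
Here n̂_z ≈ +0.367; the vertex latitude is φ_max = arccos|n̂_z| ≈ 68.4°.
Check via Clairaut: cos φ_max = |cos φ₁| · sin C = cos(56.0°)·sin(138.9°) ≈ 0.367, again giving ≈ 68.4°.

≈ 68°S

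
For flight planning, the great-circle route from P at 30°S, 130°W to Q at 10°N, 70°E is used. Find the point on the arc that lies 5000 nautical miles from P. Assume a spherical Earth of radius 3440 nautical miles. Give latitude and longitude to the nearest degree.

≈ 40°S, 122°E

Write both endpoints as unit vectors p₁, p₂ with components (cos φ cos λ, cos φ sin λ, sin φ).
The central angle between the endpoints is δ = arccos(p₁·p₂) ≈ 2.664 rad (152.7°). The total great-circle distance is δ·R ≈ 2.664 × 3440 ≈ 9165 nmi, so the target fraction is f = 5000/9165 ≈ 0.546.
Interpolate at f ≈ 0.546 with slerp weights a = sin((1−f)δ)/sin δ ≈ 2.038, b = sin(fδ)/sin δ ≈ 2.162.
p = a·p₁ + b·p₂ ≈ (-0.406, 0.649, -0.643); φ = arcsin(p_z) ≈ -40.04°, λ = atan2(p_y, p_x) ≈ 122.02°.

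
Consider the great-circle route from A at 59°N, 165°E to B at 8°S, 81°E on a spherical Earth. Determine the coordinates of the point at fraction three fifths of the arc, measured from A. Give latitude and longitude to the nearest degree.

≈ 24°N, 101°E

Convert each endpoint to a unit vector on the sphere (x = cos φ cos λ, y = cos φ sin λ, z = sin φ).
The central angle between the endpoints is δ = arccos(p₁·p₂) ≈ 1.637 rad (93.8°).
Interpolate at f = 3/5 with slerp weights a = sin((1−f)δ)/sin δ ≈ 0.610, b = sin(fδ)/sin δ ≈ 0.833.
p = a·p₁ + b·p₂ ≈ (-0.174, 0.897, 0.407); φ = arcsin(p_z) ≈ 24.02°, λ = atan2(p_y, p_x) ≈ 101.01°.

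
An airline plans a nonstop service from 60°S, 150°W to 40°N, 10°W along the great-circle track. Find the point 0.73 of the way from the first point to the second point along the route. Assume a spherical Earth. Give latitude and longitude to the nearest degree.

Write both endpoints as unit vectors p₁, p₂ with components (cos φ cos λ, cos φ sin λ, sin φ).
The central angle between the endpoints is δ = arccos(p₁·p₂) ≈ 2.587 rad (148.2°).
Interpolate at f = 0.73 with slerp weights a = sin((1−f)δ)/sin δ ≈ 1.221, b = sin(fδ)/sin δ ≈ 1.804.
p = a·p₁ + b·p₂ ≈ (0.832, -0.545, 0.102); φ = arcsin(p_z) ≈ 5.86°, λ = atan2(p_y, p_x) ≈ -33.23°.

≈ 6°N, 33°W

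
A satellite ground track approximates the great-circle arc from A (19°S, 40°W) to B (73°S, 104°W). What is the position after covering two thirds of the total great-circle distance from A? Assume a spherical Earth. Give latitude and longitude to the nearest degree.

≈ (59°S, 62°W)

Convert each endpoint to a unit vector on the sphere (x = cos φ cos λ, y = cos φ sin λ, z = sin φ).
The central angle between the endpoints is δ = arccos(p₁·p₂) ≈ 1.124 rad (64.4°).
Interpolate at f = 2/3 with slerp weights a = sin((1−f)δ)/sin δ ≈ 0.406, b = sin(fδ)/sin δ ≈ 0.755.
p = a·p₁ + b·p₂ ≈ (0.240, -0.461, -0.854); φ = arcsin(p_z) ≈ -58.68°, λ = atan2(p_y, p_x) ≈ -62.45°.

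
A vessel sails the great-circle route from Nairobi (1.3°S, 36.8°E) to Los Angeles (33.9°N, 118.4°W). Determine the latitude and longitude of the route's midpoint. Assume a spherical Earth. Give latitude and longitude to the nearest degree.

≈ (51°N, 18°W)

Convert each endpoint to a unit vector on the sphere (x = cos φ cos λ, y = cos φ sin λ, z = sin φ).
The central angle between the endpoints is δ = arccos(p₁·p₂) ≈ 2.443 rad (140.0°).
Interpolate at f = 1/2 with slerp weights a = sin((1−f)δ)/sin δ ≈ 1.462, b = sin(fδ)/sin δ ≈ 1.462.
p = a·p₁ + b·p₂ ≈ (0.593, -0.192, 0.782); φ = arcsin(p_z) ≈ 51.44°, λ = atan2(p_y, p_x) ≈ -17.93°.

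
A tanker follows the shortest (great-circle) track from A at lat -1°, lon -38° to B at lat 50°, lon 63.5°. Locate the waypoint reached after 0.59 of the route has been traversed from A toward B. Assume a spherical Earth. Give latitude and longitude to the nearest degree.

≈ lat 40°, lon 7°

Write both endpoints as unit vectors p₁, p₂ with components (cos φ cos λ, cos φ sin λ, sin φ).
The central angle between the endpoints is δ = arccos(p₁·p₂) ≈ 1.713 rad (98.1°).
Interpolate at f = 0.59 with slerp weights a = sin((1−f)δ)/sin δ ≈ 0.652, b = sin(fδ)/sin δ ≈ 0.856.
p = a·p₁ + b·p₂ ≈ (0.760, 0.091, 0.644); φ = arcsin(p_z) ≈ 40.10°, λ = atan2(p_y, p_x) ≈ 6.80°.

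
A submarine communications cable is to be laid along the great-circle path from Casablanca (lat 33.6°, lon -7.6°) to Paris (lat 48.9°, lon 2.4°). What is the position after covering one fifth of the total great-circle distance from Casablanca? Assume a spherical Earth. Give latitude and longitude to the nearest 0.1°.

≈ lat 36.7°, lon -5.9°

Convert each endpoint to a unit vector on the sphere (x = cos φ cos λ, y = cos φ sin λ, z = sin φ).
The central angle between the endpoints is δ = arccos(p₁·p₂) ≈ 0.297 rad (17.0°).
Interpolate at f = 1/5 with slerp weights a = sin((1−f)δ)/sin δ ≈ 0.804, b = sin(fδ)/sin δ ≈ 0.203.
p = a·p₁ + b·p₂ ≈ (0.797, -0.083, 0.598); φ = arcsin(p_z) ≈ 36.72°, λ = atan2(p_y, p_x) ≈ -5.94°.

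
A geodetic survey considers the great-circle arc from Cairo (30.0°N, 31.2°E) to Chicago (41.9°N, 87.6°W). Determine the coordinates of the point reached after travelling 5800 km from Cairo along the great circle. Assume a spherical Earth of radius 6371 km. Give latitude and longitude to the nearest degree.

≈ (56°N, 35°W)

Convert each endpoint to a unit vector on the sphere (x = cos φ cos λ, y = cos φ sin λ, z = sin φ).
The central angle between the endpoints is δ = arccos(p₁·p₂) ≈ 1.547 rad (88.7°). The total great-circle distance is δ·R ≈ 1.547 × 6371 ≈ 9859 km, so the target fraction is f = 5800/9859 ≈ 0.588.
Interpolate at f ≈ 0.588 with slerp weights a = sin((1−f)δ)/sin δ ≈ 0.595, b = sin(fδ)/sin δ ≈ 0.790.
p = a·p₁ + b·p₂ ≈ (0.465, -0.321, 0.825); φ = arcsin(p_z) ≈ 55.59°, λ = atan2(p_y, p_x) ≈ -34.56°.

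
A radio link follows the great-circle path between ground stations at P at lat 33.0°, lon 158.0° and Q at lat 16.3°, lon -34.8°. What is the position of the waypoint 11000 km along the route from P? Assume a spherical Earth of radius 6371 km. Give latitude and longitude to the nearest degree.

≈ lat 45°, lon -45°

The haversine formula gives a central angle δ ≈ 2.255 rad (129.2°) between the endpoints. The total great-circle distance is δ·R ≈ 2.255 × 6371 ≈ 14367 km, so the target fraction is f = 11000/14367 ≈ 0.766.
Interpolate at f ≈ 0.766 with slerp weights a = sin((1−f)δ)/sin δ ≈ 0.651, b = sin(fδ)/sin δ ≈ 1.275.
p = a·p₁ + b·p₂ ≈ (0.499, -0.494, 0.712); φ = arcsin(p_z) ≈ 45.41°, λ = atan2(p_y, p_x) ≈ -44.72°.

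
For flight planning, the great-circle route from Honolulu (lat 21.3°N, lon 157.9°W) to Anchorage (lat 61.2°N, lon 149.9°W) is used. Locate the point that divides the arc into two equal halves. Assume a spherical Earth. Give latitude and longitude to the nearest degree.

Write both endpoints as unit vectors p₁, p₂ with components (cos φ cos λ, cos φ sin λ, sin φ).
The central angle between the endpoints is δ = arccos(p₁·p₂) ≈ 0.703 rad (40.3°).
Interpolate at f = 1/2 with slerp weights a = sin((1−f)δ)/sin δ ≈ 0.533, b = sin(fδ)/sin δ ≈ 0.533.
p = a·p₁ + b·p₂ ≈ (-0.682, -0.315, 0.660); φ = arcsin(p_z) ≈ 41.31°, λ = atan2(p_y, p_x) ≈ -155.18°.

≈ lat 41°N, lon 155°W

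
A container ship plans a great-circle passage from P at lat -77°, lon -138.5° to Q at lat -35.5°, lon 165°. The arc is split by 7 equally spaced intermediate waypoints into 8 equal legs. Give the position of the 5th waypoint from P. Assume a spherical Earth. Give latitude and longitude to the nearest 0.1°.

The haversine formula gives a central angle δ ≈ 0.841 rad (48.2°) between the endpoints.
Interpolate at f = 5/8 with slerp weights a = sin((1−f)δ)/sin δ ≈ 0.416, b = sin(fδ)/sin δ ≈ 0.673.
p = a·p₁ + b·p₂ ≈ (-0.599, 0.080, -0.796); φ = arcsin(p_z) ≈ -52.79°, λ = atan2(p_y, p_x) ≈ 172.42°.

≈ lat -52.8°, lon 172.4°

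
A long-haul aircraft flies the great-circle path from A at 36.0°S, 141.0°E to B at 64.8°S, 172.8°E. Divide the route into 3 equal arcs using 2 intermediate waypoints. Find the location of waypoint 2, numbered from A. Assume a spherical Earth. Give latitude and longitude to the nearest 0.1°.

≈ 56.2°S, 157.2°E

Convert each endpoint to a unit vector on the sphere (x = cos φ cos λ, y = cos φ sin λ, z = sin φ).
The central angle between the endpoints is δ = arccos(p₁·p₂) ≈ 0.601 rad (34.5°).
Interpolate at f = 2/3 with slerp weights a = sin((1−f)δ)/sin δ ≈ 0.352, b = sin(fδ)/sin δ ≈ 0.690.
p = a·p₁ + b·p₂ ≈ (-0.513, 0.216, -0.831); φ = arcsin(p_z) ≈ -56.20°, λ = atan2(p_y, p_x) ≈ 157.15°.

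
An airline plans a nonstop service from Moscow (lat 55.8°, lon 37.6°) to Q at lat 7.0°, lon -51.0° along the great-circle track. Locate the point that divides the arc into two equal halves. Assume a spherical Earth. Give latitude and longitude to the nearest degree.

Write both endpoints as unit vectors p₁, p₂ with components (cos φ cos λ, cos φ sin λ, sin φ).
The central angle between the endpoints is δ = arccos(p₁·p₂) ≈ 1.456 rad (83.4°).
Interpolate at f = 1/2 with slerp weights a = sin((1−f)δ)/sin δ ≈ 0.670, b = sin(fδ)/sin δ ≈ 0.670.
p = a·p₁ + b·p₂ ≈ (0.717, -0.287, 0.636); φ = arcsin(p_z) ≈ 39.47°, λ = atan2(p_y, p_x) ≈ -21.82°.

≈ lat 39°, lon -22°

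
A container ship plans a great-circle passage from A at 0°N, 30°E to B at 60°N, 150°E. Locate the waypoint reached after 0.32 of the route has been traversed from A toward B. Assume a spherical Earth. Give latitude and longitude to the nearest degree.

≈ 30°N, 46°E

From cos δ = sin φ₁ sin φ₂ + cos φ₁ cos φ₂ cos Δλ, the central angle is δ ≈ 1.823 rad (104.5°).
Interpolate at f = 0.32 with slerp weights a = sin((1−f)δ)/sin δ ≈ 0.977, b = sin(fδ)/sin δ ≈ 0.569.
p = a·p₁ + b·p₂ ≈ (0.600, 0.631, 0.493); φ = arcsin(p_z) ≈ 29.52°, λ = atan2(p_y, p_x) ≈ 46.45°.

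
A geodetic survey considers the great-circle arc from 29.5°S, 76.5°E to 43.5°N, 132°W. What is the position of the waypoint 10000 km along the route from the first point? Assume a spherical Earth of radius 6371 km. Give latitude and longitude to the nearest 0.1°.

≈ 33.6°N, 144.3°E

Write both endpoints as unit vectors p₁, p₂ with components (cos φ cos λ, cos φ sin λ, sin φ).
The central angle between the endpoints is δ = arccos(p₁·p₂) ≈ 2.677 rad (153.4°). The total great-circle distance is δ·R ≈ 2.677 × 6371 ≈ 17052 km, so the target fraction is f = 10000/17052 ≈ 0.586.
Interpolate at f ≈ 0.586 with slerp weights a = sin((1−f)δ)/sin δ ≈ 1.994, b = sin(fδ)/sin δ ≈ 2.230.
p = a·p₁ + b·p₂ ≈ (-0.677, 0.486, 0.553); φ = arcsin(p_z) ≈ 33.57°, λ = atan2(p_y, p_x) ≈ 144.35°.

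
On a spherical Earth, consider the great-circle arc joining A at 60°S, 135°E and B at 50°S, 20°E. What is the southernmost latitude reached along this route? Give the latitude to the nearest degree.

The great circle lies in the plane with unit normal n̂ = (p₁ × p₂)/|p₁ × p₂|.
Here n̂_z ≈ -0.343; the vertex latitude is φ_max = arccos|n̂_z| ≈ 69.9°.
Check via Clairaut: cos φ_max = |cos φ₁| · sin C = cos(60.0°)·sin(136.7°) ≈ 0.343, again giving ≈ 69.9°.

≈ 70°S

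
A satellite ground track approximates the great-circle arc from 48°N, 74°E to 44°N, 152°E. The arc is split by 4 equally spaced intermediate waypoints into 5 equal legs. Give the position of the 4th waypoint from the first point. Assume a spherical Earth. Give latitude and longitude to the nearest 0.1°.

≈ 49.1°N, 138.8°E

Convert each endpoint to a unit vector on the sphere (x = cos φ cos λ, y = cos φ sin λ, z = sin φ).
The central angle between the endpoints is δ = arccos(p₁·p₂) ≈ 0.907 rad (52.0°).
Interpolate at f = 4/5 with slerp weights a = sin((1−f)δ)/sin δ ≈ 0.229, b = sin(fδ)/sin δ ≈ 0.842.
p = a·p₁ + b·p₂ ≈ (-0.493, 0.432, 0.755); φ = arcsin(p_z) ≈ 49.06°, λ = atan2(p_y, p_x) ≈ 138.78°.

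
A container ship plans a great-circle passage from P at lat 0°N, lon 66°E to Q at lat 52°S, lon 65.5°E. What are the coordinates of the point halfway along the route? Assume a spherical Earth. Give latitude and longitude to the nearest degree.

Write both endpoints as unit vectors p₁, p₂ with components (cos φ cos λ, cos φ sin λ, sin φ).
The central angle between the endpoints is δ = arccos(p₁·p₂) ≈ 0.908 rad (52.0°).
Interpolate at f = 1/2 with slerp weights a = sin((1−f)δ)/sin δ ≈ 0.556, b = sin(fδ)/sin δ ≈ 0.556.
p = a·p₁ + b·p₂ ≈ (0.368, 0.820, -0.438); φ = arcsin(p_z) ≈ -26.00°, λ = atan2(p_y, p_x) ≈ 65.81°.

≈ lat 26°S, lon 66°E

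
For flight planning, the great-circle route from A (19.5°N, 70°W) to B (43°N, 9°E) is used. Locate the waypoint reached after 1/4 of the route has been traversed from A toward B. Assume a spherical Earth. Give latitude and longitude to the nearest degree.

Write both endpoints as unit vectors p₁, p₂ with components (cos φ cos λ, cos φ sin λ, sin φ).
The central angle between the endpoints is δ = arccos(p₁·p₂) ≈ 1.203 rad (68.9°).
Interpolate at f = 1/4 with slerp weights a = sin((1−f)δ)/sin δ ≈ 0.841, b = sin(fδ)/sin δ ≈ 0.318.
p = a·p₁ + b·p₂ ≈ (0.501, -0.709, 0.497); φ = arcsin(p_z) ≈ 29.82°, λ = atan2(p_y, p_x) ≈ -54.77°.

≈ (30°N, 55°W)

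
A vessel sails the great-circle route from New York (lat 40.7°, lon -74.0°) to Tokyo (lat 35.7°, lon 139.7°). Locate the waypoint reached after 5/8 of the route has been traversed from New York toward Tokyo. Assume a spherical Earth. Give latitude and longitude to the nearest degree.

Write both endpoints as unit vectors p₁, p₂ with components (cos φ cos λ, cos φ sin λ, sin φ).
The central angle between the endpoints is δ = arccos(p₁·p₂) ≈ 1.703 rad (97.6°).
Interpolate at f = 5/8 with slerp weights a = sin((1−f)δ)/sin δ ≈ 0.601, b = sin(fδ)/sin δ ≈ 0.882.
p = a·p₁ + b·p₂ ≈ (-0.421, 0.025, 0.907); φ = arcsin(p_z) ≈ 65.07°, λ = atan2(p_y, p_x) ≈ 176.58°.

≈ lat 65°, lon 177°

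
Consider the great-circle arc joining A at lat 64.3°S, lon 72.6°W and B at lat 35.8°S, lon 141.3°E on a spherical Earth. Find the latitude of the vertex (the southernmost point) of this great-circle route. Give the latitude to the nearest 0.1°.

The great circle lies in the plane with unit normal n̂ = (p₁ × p₂)/|p₁ × p₂|.
Here n̂_z ≈ -0.202; the vertex latitude is φ_max = arccos|n̂_z| ≈ 78.4°.

≈ 78.4°S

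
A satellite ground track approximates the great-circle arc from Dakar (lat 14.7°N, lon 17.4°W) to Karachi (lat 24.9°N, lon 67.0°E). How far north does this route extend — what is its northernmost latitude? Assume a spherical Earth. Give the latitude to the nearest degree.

≈ 27°N

The great circle lies in the plane with unit normal n̂ = (p₁ × p₂)/|p₁ × p₂|.
Here n̂_z ≈ +0.890; the vertex latitude is φ_max = arccos|n̂_z| ≈ 27.2°.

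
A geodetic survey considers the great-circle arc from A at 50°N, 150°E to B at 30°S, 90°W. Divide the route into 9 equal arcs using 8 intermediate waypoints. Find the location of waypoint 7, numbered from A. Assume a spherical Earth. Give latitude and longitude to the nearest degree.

≈ 9°S, 111°W

Write both endpoints as unit vectors p₁, p₂ with components (cos φ cos λ, cos φ sin λ, sin φ).
The central angle between the endpoints is δ = arccos(p₁·p₂) ≈ 2.293 rad (131.4°).
Interpolate at f = 7/9 with slerp weights a = sin((1−f)δ)/sin δ ≈ 0.650, b = sin(fδ)/sin δ ≈ 1.303.
p = a·p₁ + b·p₂ ≈ (-0.362, -0.919, -0.153); φ = arcsin(p_z) ≈ -8.82°, λ = atan2(p_y, p_x) ≈ -111.49°.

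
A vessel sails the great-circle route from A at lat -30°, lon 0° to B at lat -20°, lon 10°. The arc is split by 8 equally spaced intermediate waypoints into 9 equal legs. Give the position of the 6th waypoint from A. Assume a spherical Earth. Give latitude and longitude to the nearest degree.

Convert each endpoint to a unit vector on the sphere (x = cos φ cos λ, y = cos φ sin λ, z = sin φ).
The central angle between the endpoints is δ = arccos(p₁·p₂) ≈ 0.235 rad (13.5°).
Interpolate at f = 6/9 with slerp weights a = sin((1−f)δ)/sin δ ≈ 0.336, b = sin(fδ)/sin δ ≈ 0.670.
p = a·p₁ + b·p₂ ≈ (0.911, 0.109, -0.397); φ = arcsin(p_z) ≈ -23.41°, λ = atan2(p_y, p_x) ≈ 6.84°.

≈ lat -23°, lon 7°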